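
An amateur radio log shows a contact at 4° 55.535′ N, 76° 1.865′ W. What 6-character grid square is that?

FJ14xw

Shift to the Maidenhead origin (180°W, 90°S): lon 103.9689, lat 94.9256.
Field: lon ⌊103.9689/20⌋ = 5 → F; lat ⌊94.9256/10⌋ = 9 → J.
Square: lon ⌊3.9689/2⌋ = 1; lat ⌊4.9256/1⌋ = 4.
Subsquare: lon ⌊1.9689/0.0833333⌋ = 23 → x; lat ⌊0.9256/0.0416667⌋ = 22 → w.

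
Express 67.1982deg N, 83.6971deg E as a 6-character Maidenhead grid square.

Shift to the Maidenhead origin (180°W, 90°S): lon 263.6971, lat 157.1982.
Field: 263.6971/20 → 13 → N, 157.1982/10 → 15 → P; chars NP.
Square: 3.6971/2 → 1, 7.1982/1 → 7; chars 17.
Subsquare: 1.6971/0.0833333 → 20 → u, 0.1982/0.0416667 → 4 → e; chars ue.

NP17ue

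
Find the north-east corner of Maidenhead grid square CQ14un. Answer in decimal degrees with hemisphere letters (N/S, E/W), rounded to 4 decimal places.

74.5833° N, 136.2500° W

Field C=2, Q=16: +2·20° lon, +16·10° lat → SW at lon -140°, lat 70°.
Square 1, 4: +1·2° lon, +4·1° lat → SW at lon -138°, lat 74°.
Subsquare u=20, n=13: +20·0.0833333° lon, +13·0.0416667° lat → SW at lon -136.333°, lat 74.5417°.
Cell spans 0.0833333° lon × 0.0416667° lat. NE corner is SW corner plus one full cell.
latitude 74.5833° N, longitude 136.2500° W.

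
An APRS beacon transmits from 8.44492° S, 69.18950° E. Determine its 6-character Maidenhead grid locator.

MI41on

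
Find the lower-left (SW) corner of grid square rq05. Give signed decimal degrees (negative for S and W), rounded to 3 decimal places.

75.000, 160.000

Field R=17, Q=16: +17·20° lon, +16·10° lat → SW at lon 160°, lat 70°.
Square 0, 5: +0·2° lon, +5·1° lat → SW at lon 160°, lat 75°.
latitude 75.000, longitude 160.000.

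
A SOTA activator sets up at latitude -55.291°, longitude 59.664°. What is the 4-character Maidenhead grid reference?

Add 180° to longitude and 90° to latitude: 239.66, 34.71.
Field (20°×10°, letters A–R): 239.66/20 → 11 → L, 34.71/10 → 3 → D; chars LD.
Square (2°×1°, digits 0–9): 19.66/2 → 9, 4.71/1 → 4; chars 94.

LD94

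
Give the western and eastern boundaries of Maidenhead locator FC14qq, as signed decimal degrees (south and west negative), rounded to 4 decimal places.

-76.6667, -76.5833

Field F=5, C=2: +5·20° lon, +2·10° lat → SW at lon -80°, lat -70°.
Square 1, 4: +1·2° lon, +4·1° lat → SW at lon -78°, lat -66°.
Subsquare q=16, q=16: +16·0.0833333° lon, +16·0.0416667° lat → SW at lon -76.6667°, lat -65.3333°.
Cell spans 0.0833333° lon × 0.0416667° lat.
west -76.6667, east -76.5833.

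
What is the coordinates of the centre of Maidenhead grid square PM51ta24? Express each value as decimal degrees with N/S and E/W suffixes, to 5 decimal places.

Field P=15, M=12: +15·20° lon, +12·10° lat → SW at lon 120°, lat 30°.
Square 5, 1: +5·2° lon, +1·1° lat → SW at lon 130°, lat 31°.
Subsquare t=19, a=0: +19·0.0833333° lon, +0·0.0416667° lat → SW at lon 131.583°, lat 31°.
Extended square 2, 4: +2·0.00833333° lon, +4·0.00416667° lat → SW at lon 131.6°, lat 31.0167°.
Cell spans 0.00833333° lon × 0.00416667° lat. Centre is SW corner plus half of each.
latitude 31.01875° N, longitude 131.60417° E.

31.01875° N, 131.60417° E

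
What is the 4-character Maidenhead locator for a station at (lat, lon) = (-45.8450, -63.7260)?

FE84

Offset from 180°W / 90°S: lon 116.27°, lat 44.16°.
Field: lon ⌊116.27/20⌋ = 5 → F; lat ⌊44.16/10⌋ = 4 → E.
Square: lon ⌊16.27/2⌋ = 8; lat ⌊4.16/1⌋ = 4.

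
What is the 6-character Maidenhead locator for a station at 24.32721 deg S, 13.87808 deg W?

IG35bq

Shift to the Maidenhead origin (180°W, 90°S): lon 166.1219, lat 65.6728.
Field: 166.1219/20 → 8 → I, 65.6728/10 → 6 → G; chars IG.
Square: 6.1219/2 → 3, 5.6728/1 → 5; chars 35.
Subsquare: 0.1219/0.0833333 → 1 → b, 0.6728/0.0416667 → 16 → q; chars bq.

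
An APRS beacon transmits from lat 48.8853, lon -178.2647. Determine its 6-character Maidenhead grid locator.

Offset from 180°W / 90°S: lon 1.7353°, lat 138.8853°.
Field (20°×10°, letters A–R): lon ⌊1.7353/20⌋ = 0 → A; lat ⌊138.8853/10⌋ = 13 → N.
Square (2°×1°, digits 0–9): lon ⌊1.7353/2⌋ = 0; lat ⌊8.8853/1⌋ = 8.
Subsquare (5′×2.5′, letters a–x): lon ⌊1.7353/0.0833333⌋ = 20 → u; lat ⌊0.8853/0.0416667⌋ = 21 → v.

AN08uv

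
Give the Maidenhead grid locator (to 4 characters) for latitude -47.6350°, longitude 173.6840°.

Shift to the Maidenhead origin (180°W, 90°S): lon 353.68, lat 42.37.
Field: 353.68/20 → 17 → R, 42.37/10 → 4 → E; chars RE.
Square: 13.68/2 → 6, 2.37/1 → 2; chars 62.

RE62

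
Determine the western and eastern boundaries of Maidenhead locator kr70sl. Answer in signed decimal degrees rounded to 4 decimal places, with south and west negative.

Field K=10, R=17: +10·20° lon, +17·10° lat → SW at lon 20°, lat 80°.
Square 7, 0: +7·2° lon, +0·1° lat → SW at lon 34°, lat 80°.
Subsquare s=18, l=11: +18·0.0833333° lon, +11·0.0416667° lat → SW at lon 35.5°, lat 80.4583°.
Cell spans 0.0833333° lon × 0.0416667° lat.
west 35.5000, east 35.5833.

35.5000, 35.5833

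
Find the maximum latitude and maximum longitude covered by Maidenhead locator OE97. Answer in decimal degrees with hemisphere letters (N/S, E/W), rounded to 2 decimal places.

Field O=14, E=4: +14·20° lon, +4·10° lat → SW at lon 100°, lat -50°.
Square 9, 7: +9·2° lon, +7·1° lat → SW at lon 118°, lat -43°.
Cell spans 2° lon × 1° lat. NE corner is SW corner plus one full cell.
latitude 42.00° S, longitude 120.00° E.

42.00° S, 120.00° E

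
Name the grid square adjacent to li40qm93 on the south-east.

LI40rm02

Longitude extended square 9; +1 → 10, wraps to 0, carry into subsquare.
Longitude subsquare q = 16; +1 → 17 = r.
Latitude extended square 3; −1 → 2.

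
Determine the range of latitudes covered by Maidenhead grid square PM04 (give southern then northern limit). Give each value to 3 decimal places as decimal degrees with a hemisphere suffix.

34.000° N, 35.000° N

Field P=15, M=12: +15·20° lon, +12·10° lat → SW at lon 120°, lat 30°.
Square 0, 4: +0·2° lon, +4·1° lat → SW at lon 120°, lat 34°.
Cell spans 2° lon × 1° lat.
south 34.000° N, north 35.000° N.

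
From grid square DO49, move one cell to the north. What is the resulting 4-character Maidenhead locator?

DP40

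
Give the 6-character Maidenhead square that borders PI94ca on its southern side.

Latitude subsquare a = 0; −1 → -1, wraps to 23 = x, carry into square.
Latitude square 4; −1 → 3.
The longitude characters are unchanged.

PI93cx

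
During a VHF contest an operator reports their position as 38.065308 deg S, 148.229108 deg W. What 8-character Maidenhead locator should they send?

Shift to the Maidenhead origin (180°W, 90°S): lon 31.77089, lat 51.93469.
Field: lon ⌊31.77089/20⌋ = 1 → B; lat ⌊51.93469/10⌋ = 5 → F.
Square: lon ⌊11.77089/2⌋ = 5; lat ⌊1.93469/1⌋ = 1.
Subsquare: lon ⌊1.77089/0.0833333⌋ = 21 → v; lat ⌊0.93469/0.0416667⌋ = 22 → w.
Extended square: lon ⌊0.02089/0.00833333⌋ = 2; lat ⌊0.01803/0.00416667⌋ = 4.

BF51vw24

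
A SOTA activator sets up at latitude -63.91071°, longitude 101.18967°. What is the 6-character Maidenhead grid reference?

Offset from 180°W / 90°S: lon 281.1897°, lat 26.0893°.
Field: 281.1897/20 → 14 → O, 26.0893/10 → 2 → C; chars OC.
Square: 1.1897/2 → 0, 6.0893/1 → 6; chars 06.
Subsquare: 1.1897/0.0833333 → 14 → o, 0.0893/0.0416667 → 2 → c; chars oc.

OC06oc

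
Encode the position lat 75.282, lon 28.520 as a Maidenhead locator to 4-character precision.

KQ45

Add 180° to longitude and 90° to latitude: 208.52, 165.28.
Field (20°×10°, letters A–R): 208.52/20 → 10 → K, 165.28/10 → 16 → Q; chars KQ.
Square (2°×1°, digits 0–9): 8.52/2 → 4, 5.28/1 → 5; chars 45.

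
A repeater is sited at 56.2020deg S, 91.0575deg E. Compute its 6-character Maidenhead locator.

ND53mt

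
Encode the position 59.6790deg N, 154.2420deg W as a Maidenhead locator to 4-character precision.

Offset from 180°W / 90°S: lon 25.76°, lat 149.68°.
Field: lon ⌊25.76/20⌋ = 1 → B; lat ⌊149.68/10⌋ = 14 → O.
Square: lon ⌊5.76/2⌋ = 2; lat ⌊9.68/1⌋ = 9.

BO29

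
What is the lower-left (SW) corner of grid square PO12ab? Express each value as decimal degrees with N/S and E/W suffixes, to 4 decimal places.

Field P=15, O=14: +15·20° lon, +14·10° lat → SW at lon 120°, lat 50°.
Square 1, 2: +1·2° lon, +2·1° lat → SW at lon 122°, lat 52°.
Subsquare a=0, b=1: +0·0.0833333° lon, +1·0.0416667° lat → SW at lon 122°, lat 52.0417°.
latitude 52.0417° N, longitude 122.0000° E.

52.0417° N, 122.0000° E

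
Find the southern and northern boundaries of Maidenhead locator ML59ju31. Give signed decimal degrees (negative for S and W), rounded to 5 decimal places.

Field M=12, L=11: +12·20° lon, +11·10° lat → SW at lon 60°, lat 20°.
Square 5, 9: +5·2° lon, +9·1° lat → SW at lon 70°, lat 29°.
Subsquare j=9, u=20: +9·0.0833333° lon, +20·0.0416667° lat → SW at lon 70.75°, lat 29.8333°.
Extended square 3, 1: +3·0.00833333° lon, +1·0.00416667° lat → SW at lon 70.775°, lat 29.8375°.
Cell spans 0.00833333° lon × 0.00416667° lat.
south 29.83750, north 29.84167.

29.83750, 29.84167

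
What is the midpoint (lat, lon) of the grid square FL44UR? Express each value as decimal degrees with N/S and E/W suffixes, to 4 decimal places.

Field F=5, L=11: +5·20° lon, +11·10° lat → SW at lon -80°, lat 20°.
Square 4, 4: +4·2° lon, +4·1° lat → SW at lon -72°, lat 24°.
Subsquare u=20, r=17: +20·0.0833333° lon, +17·0.0416667° lat → SW at lon -70.3333°, lat 24.7083°.
Cell spans 0.0833333° lon × 0.0416667° lat. Centre is SW corner plus half of each.
latitude 24.7292° N, longitude 70.2917° W.

24.7292° N, 70.2917° W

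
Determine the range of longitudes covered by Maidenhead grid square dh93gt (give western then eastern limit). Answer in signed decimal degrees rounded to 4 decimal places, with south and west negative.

Field D=3, H=7: +3·20° lon, +7·10° lat → SW at lon -120°, lat -20°.
Square 9, 3: +9·2° lon, +3·1° lat → SW at lon -102°, lat -17°.
Subsquare g=6, t=19: +6·0.0833333° lon, +19·0.0416667° lat → SW at lon -101.5°, lat -16.2083°.
Cell spans 0.0833333° lon × 0.0416667° lat.
west -101.5000, east -101.4167.

-101.5000, -101.4167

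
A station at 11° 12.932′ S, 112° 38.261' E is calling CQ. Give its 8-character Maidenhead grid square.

OH68hs68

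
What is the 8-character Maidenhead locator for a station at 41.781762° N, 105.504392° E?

ON21ss07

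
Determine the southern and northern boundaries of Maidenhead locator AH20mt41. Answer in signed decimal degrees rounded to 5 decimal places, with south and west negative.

Field A=0, H=7: +0·20° lon, +7·10° lat → SW at lon -180°, lat -20°.
Square 2, 0: +2·2° lon, +0·1° lat → SW at lon -176°, lat -20°.
Subsquare m=12, t=19: +12·0.0833333° lon, +19·0.0416667° lat → SW at lon -175°, lat -19.2083°.
Extended square 4, 1: +4·0.00833333° lon, +1·0.00416667° lat → SW at lon -174.967°, lat -19.2042°.
Cell spans 0.00833333° lon × 0.00416667° lat.
south -19.20417, north -19.20000.

-19.20417, -19.20000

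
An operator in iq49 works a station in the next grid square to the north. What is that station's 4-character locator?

IR40

Latitude square 9; +1 → 10, wraps to 0, carry into field.
Latitude field Q = 16; +1 → 17 = R.
The longitude characters are unchanged.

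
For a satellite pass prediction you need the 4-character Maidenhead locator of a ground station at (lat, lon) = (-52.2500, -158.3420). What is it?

BD07

Add 180° to longitude and 90° to latitude: 21.66, 37.75.
Field: lon ⌊21.66/20⌋ = 1 → B; lat ⌊37.75/10⌋ = 3 → D.
Square: lon ⌊1.66/2⌋ = 0; lat ⌊7.75/1⌋ = 7.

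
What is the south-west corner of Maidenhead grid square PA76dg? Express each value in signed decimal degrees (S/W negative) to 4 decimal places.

-83.7500, 134.2500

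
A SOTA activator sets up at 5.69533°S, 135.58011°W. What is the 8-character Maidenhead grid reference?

Shift to the Maidenhead origin (180°W, 90°S): lon 44.41989, lat 84.30467.
Field: lon ⌊44.41989/20⌋ = 2 → C; lat ⌊84.30467/10⌋ = 8 → I.
Square: lon ⌊4.41989/2⌋ = 2; lat ⌊4.30467/1⌋ = 4.
Subsquare: lon ⌊0.41989/0.0833333⌋ = 5 → f; lat ⌊0.30467/0.0416667⌋ = 7 → h.
Extended square: lon ⌊0.00322/0.00833333⌋ = 0; lat ⌊0.01300/0.00416667⌋ = 3.

CI24fh03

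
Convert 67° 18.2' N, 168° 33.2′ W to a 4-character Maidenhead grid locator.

AP57

Shift to the Maidenhead origin (180°W, 90°S): lon 11.45, lat 157.30.
Field: 11.45/20 → 0 → A, 157.30/10 → 15 → P; chars AP.
Square: 11.45/2 → 5, 7.30/1 → 7; chars 57.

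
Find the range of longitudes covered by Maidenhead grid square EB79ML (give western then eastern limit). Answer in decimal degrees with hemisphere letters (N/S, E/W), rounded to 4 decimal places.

85.0000° W, 84.9167° W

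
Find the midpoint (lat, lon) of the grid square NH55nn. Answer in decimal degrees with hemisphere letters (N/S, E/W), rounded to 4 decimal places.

14.4375° S, 91.1250° E

Field N=13, H=7: +13·20° lon, +7·10° lat → SW at lon 80°, lat -20°.
Square 5, 5: +5·2° lon, +5·1° lat → SW at lon 90°, lat -15°.
Subsquare n=13, n=13: +13·0.0833333° lon, +13·0.0416667° lat → SW at lon 91.0833°, lat -14.4583°.
Cell spans 0.0833333° lon × 0.0416667° lat. Centre is SW corner plus half of each.
latitude 14.4375° S, longitude 91.1250° E.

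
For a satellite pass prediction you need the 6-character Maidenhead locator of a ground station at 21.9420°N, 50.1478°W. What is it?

Offset from 180°W / 90°S: lon 129.8522°, lat 111.9420°.
Field: lon ⌊129.8522/20⌋ = 6 → G; lat ⌊111.9420/10⌋ = 11 → L.
Square: lon ⌊9.8522/2⌋ = 4; lat ⌊1.9420/1⌋ = 1.
Subsquare: lon ⌊1.8522/0.0833333⌋ = 22 → w; lat ⌊0.9420/0.0416667⌋ = 22 → w.

GL41ww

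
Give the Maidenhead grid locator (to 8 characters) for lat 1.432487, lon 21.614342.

KJ01tk33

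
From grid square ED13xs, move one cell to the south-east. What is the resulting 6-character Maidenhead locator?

ED23ar

Longitude subsquare x = 23; +1 → 24, wraps to 0 = a, carry into square.
Longitude square 1; +1 → 2.
Latitude subsquare s = 18; −1 → 17 = r.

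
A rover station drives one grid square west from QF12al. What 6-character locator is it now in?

Longitude subsquare a = 0; −1 → -1, wraps to 23 = x, carry into square.
Longitude square 1; −1 → 0.
The latitude characters are unchanged.

QF02xl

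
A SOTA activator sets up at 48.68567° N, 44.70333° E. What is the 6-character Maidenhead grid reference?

LN28iq

Offset from 180°W / 90°S: lon 224.7033°, lat 138.6857°.
Field: lon ⌊224.7033/20⌋ = 11 → L; lat ⌊138.6857/10⌋ = 13 → N.
Square: lon ⌊4.7033/2⌋ = 2; lat ⌊8.6857/1⌋ = 8.
Subsquare: lon ⌊0.7033/0.0833333⌋ = 8 → i; lat ⌊0.6857/0.0416667⌋ = 16 → q.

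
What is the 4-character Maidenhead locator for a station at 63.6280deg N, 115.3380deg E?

Shift to the Maidenhead origin (180°W, 90°S): lon 295.34, lat 153.63.
Field: 295.34/20 → 14 → O, 153.63/10 → 15 → P; chars OP.
Square: 15.34/2 → 7, 3.63/1 → 3; chars 73.

OP73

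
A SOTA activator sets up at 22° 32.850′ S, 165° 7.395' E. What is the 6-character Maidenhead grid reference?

Offset from 180°W / 90°S: lon 345.1232°, lat 67.4525°.
Field: lon ⌊345.1232/20⌋ = 17 → R; lat ⌊67.4525/10⌋ = 6 → G.
Square: lon ⌊5.1232/2⌋ = 2; lat ⌊7.4525/1⌋ = 7.
Subsquare: lon ⌊1.1232/0.0833333⌋ = 13 → n; lat ⌊0.4525/0.0416667⌋ = 10 → k.

RG27nk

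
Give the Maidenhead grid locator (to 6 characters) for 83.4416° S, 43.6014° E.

LA16tn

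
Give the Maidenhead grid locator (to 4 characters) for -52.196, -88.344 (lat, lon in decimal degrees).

ED57

Offset from 180°W / 90°S: lon 91.66°, lat 37.80°.
Field: 91.66/20 → 4 → E, 37.80/10 → 3 → D; chars ED.
Square: 11.66/2 → 5, 7.80/1 → 7; chars 57.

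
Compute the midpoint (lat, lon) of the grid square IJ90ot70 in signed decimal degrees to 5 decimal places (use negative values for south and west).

0.79375, -0.77083

Field I=8, J=9: +8·20° lon, +9·10° lat → SW at lon -20°, lat 0°.
Square 9, 0: +9·2° lon, +0·1° lat → SW at lon -2°, lat 0°.
Subsquare o=14, t=19: +14·0.0833333° lon, +19·0.0416667° lat → SW at lon -0.833333°, lat 0.791667°.
Extended square 7, 0: +7·0.00833333° lon, +0·0.00416667° lat → SW at lon -0.775°, lat 0.791667°.
Cell spans 0.00833333° lon × 0.00416667° lat. Centre is SW corner plus half of each.
latitude 0.79375, longitude -0.77083.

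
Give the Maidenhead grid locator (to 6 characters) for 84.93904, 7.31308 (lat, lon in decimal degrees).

Offset from 180°W / 90°S: lon 187.3131°, lat 174.9390°.
Field: 187.3131/20 → 9 → J, 174.9390/10 → 17 → R; chars JR.
Square: 7.3131/2 → 3, 4.9390/1 → 4; chars 34.
Subsquare: 1.3131/0.0833333 → 15 → p, 0.9390/0.0416667 → 22 → w; chars pw.

JR34pw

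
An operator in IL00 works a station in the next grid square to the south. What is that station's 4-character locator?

IK09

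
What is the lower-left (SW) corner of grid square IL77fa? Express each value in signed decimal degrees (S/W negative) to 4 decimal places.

27.0000, -5.5833

Field I=8, L=11: +8·20° lon, +11·10° lat → SW at lon -20°, lat 20°.
Square 7, 7: +7·2° lon, +7·1° lat → SW at lon -6°, lat 27°.
Subsquare f=5, a=0: +5·0.0833333° lon, +0·0.0416667° lat → SW at lon -5.58333°, lat 27°.
latitude 27.0000, longitude -5.5833.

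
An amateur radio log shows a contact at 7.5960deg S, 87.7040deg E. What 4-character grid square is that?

NI32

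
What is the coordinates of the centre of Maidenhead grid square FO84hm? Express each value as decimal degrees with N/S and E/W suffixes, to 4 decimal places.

54.5208° N, 63.3750° W

Field F=5, O=14: +5·20° lon, +14·10° lat → SW at lon -80°, lat 50°.
Square 8, 4: +8·2° lon, +4·1° lat → SW at lon -64°, lat 54°.
Subsquare h=7, m=12: +7·0.0833333° lon, +12·0.0416667° lat → SW at lon -63.4167°, lat 54.5°.
Cell spans 0.0833333° lon × 0.0416667° lat. Centre is SW corner plus half of each.
latitude 54.5208° N, longitude 63.3750° W.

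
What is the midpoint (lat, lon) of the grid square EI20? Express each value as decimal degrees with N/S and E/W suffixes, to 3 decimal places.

9.500° S, 95.000° W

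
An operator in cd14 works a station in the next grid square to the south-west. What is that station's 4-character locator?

Longitude square 1; −1 → 0.
Latitude square 4; −1 → 3.

CD03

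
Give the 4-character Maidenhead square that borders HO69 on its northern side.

Latitude square 9; +1 → 10, wraps to 0, carry into field.
Latitude field O = 14; +1 → 15 = P.
The longitude characters are unchanged.

HP60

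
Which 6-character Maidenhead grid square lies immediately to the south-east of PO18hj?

PO18ii

Longitude subsquare h = 7; +1 → 8 = i.
Latitude subsquare j = 9; −1 → 8 = i.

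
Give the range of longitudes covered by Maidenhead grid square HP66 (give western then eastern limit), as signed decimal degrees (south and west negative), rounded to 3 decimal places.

Field H=7, P=15: +7·20° lon, +15·10° lat → SW at lon -40°, lat 60°.
Square 6, 6: +6·2° lon, +6·1° lat → SW at lon -28°, lat 66°.
Cell spans 2° lon × 1° lat.
west -28.000, east -26.000.

-28.000, -26.000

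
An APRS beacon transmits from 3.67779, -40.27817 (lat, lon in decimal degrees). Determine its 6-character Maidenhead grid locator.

Shift to the Maidenhead origin (180°W, 90°S): lon 139.7218, lat 93.6778.
Field: lon ⌊139.7218/20⌋ = 6 → G; lat ⌊93.6778/10⌋ = 9 → J.
Square: lon ⌊19.7218/2⌋ = 9; lat ⌊3.6778/1⌋ = 3.
Subsquare: lon ⌊1.7218/0.0833333⌋ = 20 → u; lat ⌊0.6778/0.0416667⌋ = 16 → q.

GJ93uq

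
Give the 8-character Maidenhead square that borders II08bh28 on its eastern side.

II08bh38

Longitude extended square 2; +1 → 3.
The latitude characters are unchanged.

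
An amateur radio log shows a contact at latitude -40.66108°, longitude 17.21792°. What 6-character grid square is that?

Offset from 180°W / 90°S: lon 197.2179°, lat 49.3389°.
Field (20°×10°, letters A–R): 197.2179/20 → 9 → J, 49.3389/10 → 4 → E; chars JE.
Square (2°×1°, digits 0–9): 17.2179/2 → 8, 9.3389/1 → 9; chars 89.
Subsquare (5′×2.5′, letters a–x): 1.2179/0.0833333 → 14 → o, 0.3389/0.0416667 → 8 → i; chars oi.

JE89oi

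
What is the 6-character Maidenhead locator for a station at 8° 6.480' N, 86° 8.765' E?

NJ38bc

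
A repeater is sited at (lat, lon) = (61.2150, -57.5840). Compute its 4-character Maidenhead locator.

GP11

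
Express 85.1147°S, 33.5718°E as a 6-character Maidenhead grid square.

Add 180° to longitude and 90° to latitude: 213.5718, 4.8853.
Field: 213.5718/20 → 10 → K, 4.8853/10 → 0 → A; chars KA.
Square: 13.5718/2 → 6, 4.8853/1 → 4; chars 64.
Subsquare: 1.5718/0.0833333 → 18 → s, 0.8853/0.0416667 → 21 → v; chars sv.

KA64sv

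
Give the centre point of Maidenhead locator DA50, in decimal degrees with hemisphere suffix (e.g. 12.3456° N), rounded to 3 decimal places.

Field D=3, A=0: +3·20° lon, +0·10° lat → SW at lon -120°, lat -90°.
Square 5, 0: +5·2° lon, +0·1° lat → SW at lon -110°, lat -90°.
Cell spans 2° lon × 1° lat. Centre is SW corner plus half of each.
latitude 89.500° S, longitude 109.000° W.

89.500° S, 109.000° W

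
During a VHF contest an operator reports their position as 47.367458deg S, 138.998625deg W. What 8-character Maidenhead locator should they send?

Shift to the Maidenhead origin (180°W, 90°S): lon 41.00137, lat 42.63254.
Field (20°×10°, letters A–R): 41.00137/20 → 2 → C, 42.63254/10 → 4 → E; chars CE.
Square (2°×1°, digits 0–9): 1.00137/2 → 0, 2.63254/1 → 2; chars 02.
Subsquare (5′×2.5′, letters a–x): 1.00137/0.0833333 → 12 → m, 0.63254/0.0416667 → 15 → p; chars mp.
Extended square (30″×15″, digits 0–9): 0.00137/0.00833333 → 0, 0.00754/0.00416667 → 1; chars 01.

CE02mp01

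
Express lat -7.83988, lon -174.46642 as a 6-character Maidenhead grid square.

Add 180° to longitude and 90° to latitude: 5.5336, 82.1601.
Field: 5.5336/20 → 0 → A, 82.1601/10 → 8 → I; chars AI.
Square: 5.5336/2 → 2, 2.1601/1 → 2; chars 22.
Subsquare: 1.5336/0.0833333 → 18 → s, 0.1601/0.0416667 → 3 → d; chars sd.

AI22sd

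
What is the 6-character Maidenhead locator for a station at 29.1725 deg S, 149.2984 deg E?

QG40pt

Shift to the Maidenhead origin (180°W, 90°S): lon 329.2984, lat 60.8275.
Field: 329.2984/20 → 16 → Q, 60.8275/10 → 6 → G; chars QG.
Square: 9.2984/2 → 4, 0.8275/1 → 0; chars 40.
Subsquare: 1.2984/0.0833333 → 15 → p, 0.8275/0.0416667 → 19 → t; chars pt.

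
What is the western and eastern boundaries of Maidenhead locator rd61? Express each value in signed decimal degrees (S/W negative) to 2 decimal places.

Field R=17, D=3: +17·20° lon, +3·10° lat → SW at lon 160°, lat -60°.
Square 6, 1: +6·2° lon, +1·1° lat → SW at lon 172°, lat -59°.
Cell spans 2° lon × 1° lat.
west 172.00, east 174.00.

172.00, 174.00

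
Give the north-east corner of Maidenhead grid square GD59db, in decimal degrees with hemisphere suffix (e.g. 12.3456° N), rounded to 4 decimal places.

50.9167° S, 49.6667° W

Field G=6, D=3: +6·20° lon, +3·10° lat → SW at lon -60°, lat -60°.
Square 5, 9: +5·2° lon, +9·1° lat → SW at lon -50°, lat -51°.
Subsquare d=3, b=1: +3·0.0833333° lon, +1·0.0416667° lat → SW at lon -49.75°, lat -50.9583°.
Cell spans 0.0833333° lon × 0.0416667° lat. NE corner is SW corner plus one full cell.
latitude 50.9167° S, longitude 49.6667° W.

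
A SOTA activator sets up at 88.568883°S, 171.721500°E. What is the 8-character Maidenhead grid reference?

RA51uk63

Add 180° to longitude and 90° to latitude: 351.72150, 1.43112.
Field: 351.72150/20 → 17 → R, 1.43112/10 → 0 → A; chars RA.
Square: 11.72150/2 → 5, 1.43112/1 → 1; chars 51.
Subsquare: 1.72150/0.0833333 → 20 → u, 0.43112/0.0416667 → 10 → k; chars uk.
Extended square: 0.05483/0.00833333 → 6, 0.01445/0.00416667 → 3; chars 63.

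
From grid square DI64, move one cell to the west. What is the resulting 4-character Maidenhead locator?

Longitude square 6; −1 → 5.
The latitude characters are unchanged.

DI54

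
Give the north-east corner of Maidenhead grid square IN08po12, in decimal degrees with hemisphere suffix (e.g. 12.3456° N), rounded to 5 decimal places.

Field I=8, N=13: +8·20° lon, +13·10° lat → SW at lon -20°, lat 40°.
Square 0, 8: +0·2° lon, +8·1° lat → SW at lon -20°, lat 48°.
Subsquare p=15, o=14: +15·0.0833333° lon, +14·0.0416667° lat → SW at lon -18.75°, lat 48.5833°.
Extended square 1, 2: +1·0.00833333° lon, +2·0.00416667° lat → SW at lon -18.7417°, lat 48.5917°.
Cell spans 0.00833333° lon × 0.00416667° lat. NE corner is SW corner plus one full cell.
latitude 48.59583° N, longitude 18.73333° W.

48.59583° N, 18.73333° W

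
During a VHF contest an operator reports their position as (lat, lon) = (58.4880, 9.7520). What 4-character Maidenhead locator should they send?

Shift to the Maidenhead origin (180°W, 90°S): lon 189.75, lat 148.49.
Field: 189.75/20 → 9 → J, 148.49/10 → 14 → O; chars JO.
Square: 9.75/2 → 4, 8.49/1 → 8; chars 48.

JO48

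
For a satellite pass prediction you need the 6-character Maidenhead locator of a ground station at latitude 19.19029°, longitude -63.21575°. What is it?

FK89je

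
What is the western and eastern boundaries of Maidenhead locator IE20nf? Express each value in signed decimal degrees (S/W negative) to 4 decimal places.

-14.9167, -14.8333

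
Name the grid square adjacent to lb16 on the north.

LB17

Latitude square 6; +1 → 7.
The longitude characters are unchanged.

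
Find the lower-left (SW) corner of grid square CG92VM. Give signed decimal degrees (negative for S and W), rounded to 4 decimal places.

-27.5000, -120.2500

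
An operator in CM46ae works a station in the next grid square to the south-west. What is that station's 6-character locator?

Longitude subsquare a = 0; −1 → -1, wraps to 23 = x, carry into square.
Longitude square 4; −1 → 3.
Latitude subsquare e = 4; −1 → 3 = d.

CM36xd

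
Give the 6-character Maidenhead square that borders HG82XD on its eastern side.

Longitude subsquare x = 23; +1 → 24, wraps to 0 = a, carry into square.
Longitude square 8; +1 → 9.
The latitude characters are unchanged.

HG92ad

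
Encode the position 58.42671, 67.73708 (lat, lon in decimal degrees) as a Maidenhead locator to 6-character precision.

MO38uk

Shift to the Maidenhead origin (180°W, 90°S): lon 247.7371, lat 148.4267.
Field (20°×10°, letters A–R): 247.7371/20 → 12 → M, 148.4267/10 → 14 → O; chars MO.
Square (2°×1°, digits 0–9): 7.7371/2 → 3, 8.4267/1 → 8; chars 38.
Subsquare (5′×2.5′, letters a–x): 1.7371/0.0833333 → 20 → u, 0.4267/0.0416667 → 10 → k; chars uk.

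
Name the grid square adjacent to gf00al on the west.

Longitude subsquare a = 0; −1 → -1, wraps to 23 = x, carry into square.
Longitude square 0; −1 → -1, wraps to 9, carry into field.
Longitude field G = 6; −1 → 5 = F.
The latitude characters are unchanged.

FF90xl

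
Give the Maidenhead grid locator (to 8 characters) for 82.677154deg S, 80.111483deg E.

Add 180° to longitude and 90° to latitude: 260.11148, 7.32285.
Field: 260.11148/20 → 13 → N, 7.32285/10 → 0 → A; chars NA.
Square: 0.11148/2 → 0, 7.32285/1 → 7; chars 07.
Subsquare: 0.11148/0.0833333 → 1 → b, 0.32285/0.0416667 → 7 → h; chars bh.
Extended square: 0.02815/0.00833333 → 3, 0.03118/0.00416667 → 7; chars 37.

NA07bh37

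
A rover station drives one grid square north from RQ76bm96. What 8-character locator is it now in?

RQ76bm97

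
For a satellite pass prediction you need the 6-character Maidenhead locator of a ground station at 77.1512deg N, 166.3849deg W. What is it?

AQ67td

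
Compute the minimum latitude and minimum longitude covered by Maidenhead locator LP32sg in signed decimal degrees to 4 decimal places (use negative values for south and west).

Field L=11, P=15: +11·20° lon, +15·10° lat → SW at lon 40°, lat 60°.
Square 3, 2: +3·2° lon, +2·1° lat → SW at lon 46°, lat 62°.
Subsquare s=18, g=6: +18·0.0833333° lon, +6·0.0416667° lat → SW at lon 47.5°, lat 62.25°.
latitude 62.2500, longitude 47.5000.

62.2500, 47.5000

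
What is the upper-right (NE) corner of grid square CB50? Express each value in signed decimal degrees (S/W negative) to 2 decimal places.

Field C=2, B=1: +2·20° lon, +1·10° lat → SW at lon -140°, lat -80°.
Square 5, 0: +5·2° lon, +0·1° lat → SW at lon -130°, lat -80°.
Cell spans 2° lon × 1° lat. NE corner is SW corner plus one full cell.
latitude -79.00, longitude -128.00.

-79.00, -128.00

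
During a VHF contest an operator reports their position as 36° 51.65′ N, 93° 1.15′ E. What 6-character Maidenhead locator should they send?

NM66mu

Offset from 180°W / 90°S: lon 273.0192°, lat 126.8608°.
Field (20°×10°, letters A–R): 273.0192/20 → 13 → N, 126.8608/10 → 12 → M; chars NM.
Square (2°×1°, digits 0–9): 13.0192/2 → 6, 6.8608/1 → 6; chars 66.
Subsquare (5′×2.5′, letters a–x): 1.0192/0.0833333 → 12 → m, 0.8608/0.0416667 → 20 → u; chars mu.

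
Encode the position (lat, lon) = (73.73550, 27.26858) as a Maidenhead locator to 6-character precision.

Add 180° to longitude and 90° to latitude: 207.2686, 163.7355.
Field (20°×10°, letters A–R): lon ⌊207.2686/20⌋ = 10 → K; lat ⌊163.7355/10⌋ = 16 → Q.
Square (2°×1°, digits 0–9): lon ⌊7.2686/2⌋ = 3; lat ⌊3.7355/1⌋ = 3.
Subsquare (5′×2.5′, letters a–x): lon ⌊1.2686/0.0833333⌋ = 15 → p; lat ⌊0.7355/0.0416667⌋ = 17 → r.

KQ33pr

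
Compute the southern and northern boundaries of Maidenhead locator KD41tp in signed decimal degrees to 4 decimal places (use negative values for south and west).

-58.3750, -58.3333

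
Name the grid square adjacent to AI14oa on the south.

Latitude subsquare a = 0; −1 → -1, wraps to 23 = x, carry into square.
Latitude square 4; −1 → 3.
The longitude characters are unchanged.

AI13ox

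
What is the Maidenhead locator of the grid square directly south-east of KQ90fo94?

KQ90go03

Longitude extended square 9; +1 → 10, wraps to 0, carry into subsquare.
Longitude subsquare f = 5; +1 → 6 = g.
Latitude extended square 4; −1 → 3.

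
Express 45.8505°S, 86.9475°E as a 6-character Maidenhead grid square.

NE34ld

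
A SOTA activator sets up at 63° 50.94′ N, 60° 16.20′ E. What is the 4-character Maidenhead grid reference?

Shift to the Maidenhead origin (180°W, 90°S): lon 240.27, lat 153.85.
Field (20°×10°, letters A–R): lon ⌊240.27/20⌋ = 12 → M; lat ⌊153.85/10⌋ = 15 → P.
Square (2°×1°, digits 0–9): lon ⌊0.27/2⌋ = 0; lat ⌊3.85/1⌋ = 3.

MP03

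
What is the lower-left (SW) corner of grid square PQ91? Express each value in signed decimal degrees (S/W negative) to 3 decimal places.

71.000, 138.000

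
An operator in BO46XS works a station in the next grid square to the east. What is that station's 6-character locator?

BO56as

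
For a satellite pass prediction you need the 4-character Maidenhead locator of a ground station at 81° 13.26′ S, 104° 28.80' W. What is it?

DA78

Offset from 180°W / 90°S: lon 75.52°, lat 8.78°.
Field (20°×10°, letters A–R): lon ⌊75.52/20⌋ = 3 → D; lat ⌊8.78/10⌋ = 0 → A.
Square (2°×1°, digits 0–9): lon ⌊15.52/2⌋ = 7; lat ⌊8.78/1⌋ = 8.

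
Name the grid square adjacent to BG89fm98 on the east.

Longitude extended square 9; +1 → 10, wraps to 0, carry into subsquare.
Longitude subsquare f = 5; +1 → 6 = g.
The latitude characters are unchanged.

BG89gm08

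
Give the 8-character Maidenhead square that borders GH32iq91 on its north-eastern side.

Longitude extended square 9; +1 → 10, wraps to 0, carry into subsquare.
Longitude subsquare i = 8; +1 → 9 = j.
Latitude extended square 1; +1 → 2.

GH32jq02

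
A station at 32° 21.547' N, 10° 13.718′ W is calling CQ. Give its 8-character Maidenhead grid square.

IM42vi26

Offset from 180°W / 90°S: lon 169.77137°, lat 122.35912°.
Field: lon ⌊169.77137/20⌋ = 8 → I; lat ⌊122.35912/10⌋ = 12 → M.
Square: lon ⌊9.77137/2⌋ = 4; lat ⌊2.35912/1⌋ = 2.
Subsquare: lon ⌊1.77137/0.0833333⌋ = 21 → v; lat ⌊0.35912/0.0416667⌋ = 8 → i.
Extended square: lon ⌊0.02137/0.00833333⌋ = 2; lat ⌊0.02578/0.00416667⌋ = 6.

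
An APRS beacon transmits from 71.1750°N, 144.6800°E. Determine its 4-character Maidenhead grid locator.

QQ21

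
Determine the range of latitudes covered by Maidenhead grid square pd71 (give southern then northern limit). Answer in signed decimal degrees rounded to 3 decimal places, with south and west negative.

-59.000, -58.000

Field P=15, D=3: +15·20° lon, +3·10° lat → SW at lon 120°, lat -60°.
Square 7, 1: +7·2° lon, +1·1° lat → SW at lon 134°, lat -59°.
Cell spans 2° lon × 1° lat.
south -59.000, north -58.000.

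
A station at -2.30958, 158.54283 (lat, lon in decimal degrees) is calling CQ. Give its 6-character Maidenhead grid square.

QI97gq

Offset from 180°W / 90°S: lon 338.5428°, lat 87.6904°.
Field: lon ⌊338.5428/20⌋ = 16 → Q; lat ⌊87.6904/10⌋ = 8 → I.
Square: lon ⌊18.5428/2⌋ = 9; lat ⌊7.6904/1⌋ = 7.
Subsquare: lon ⌊0.5428/0.0833333⌋ = 6 → g; lat ⌊0.6904/0.0416667⌋ = 16 → q.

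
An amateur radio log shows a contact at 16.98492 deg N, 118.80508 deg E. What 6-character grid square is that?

OK96jx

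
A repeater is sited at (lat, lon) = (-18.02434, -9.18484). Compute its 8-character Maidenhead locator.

IH51jx74

Shift to the Maidenhead origin (180°W, 90°S): lon 170.81516, lat 71.97566.
Field: 170.81516/20 → 8 → I, 71.97566/10 → 7 → H; chars IH.
Square: 10.81516/2 → 5, 1.97566/1 → 1; chars 51.
Subsquare: 0.81516/0.0833333 → 9 → j, 0.97566/0.0416667 → 23 → x; chars jx.
Extended square: 0.06516/0.00833333 → 7, 0.01733/0.00416667 → 4; chars 74.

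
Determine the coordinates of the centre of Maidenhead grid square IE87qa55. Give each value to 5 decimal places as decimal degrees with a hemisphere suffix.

Field I=8, E=4: +8·20° lon, +4·10° lat → SW at lon -20°, lat -50°.
Square 8, 7: +8·2° lon, +7·1° lat → SW at lon -4°, lat -43°.
Subsquare q=16, a=0: +16·0.0833333° lon, +0·0.0416667° lat → SW at lon -2.66667°, lat -43°.
Extended square 5, 5: +5·0.00833333° lon, +5·0.00416667° lat → SW at lon -2.625°, lat -42.9792°.
Cell spans 0.00833333° lon × 0.00416667° lat. Centre is SW corner plus half of each.
latitude 42.97708° S, longitude 2.62083° W.

42.97708° S, 2.62083° W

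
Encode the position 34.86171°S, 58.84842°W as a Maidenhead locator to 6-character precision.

GF05nd

Offset from 180°W / 90°S: lon 121.1516°, lat 55.1383°.
Field: lon ⌊121.1516/20⌋ = 6 → G; lat ⌊55.1383/10⌋ = 5 → F.
Square: lon ⌊1.1516/2⌋ = 0; lat ⌊5.1383/1⌋ = 5.
Subsquare: lon ⌊1.1516/0.0833333⌋ = 13 → n; lat ⌊0.1383/0.0416667⌋ = 3 → d.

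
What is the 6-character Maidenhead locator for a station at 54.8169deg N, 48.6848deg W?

Add 180° to longitude and 90° to latitude: 131.3152, 144.8169.
Field: lon ⌊131.3152/20⌋ = 6 → G; lat ⌊144.8169/10⌋ = 14 → O.
Square: lon ⌊11.3152/2⌋ = 5; lat ⌊4.8169/1⌋ = 4.
Subsquare: lon ⌊1.3152/0.0833333⌋ = 15 → p; lat ⌊0.8169/0.0416667⌋ = 19 → t.

GO54pt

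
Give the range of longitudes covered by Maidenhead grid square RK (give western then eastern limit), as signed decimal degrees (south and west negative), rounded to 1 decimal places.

160.0, 180.0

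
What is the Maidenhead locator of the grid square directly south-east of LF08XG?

Longitude subsquare x = 23; +1 → 24, wraps to 0 = a, carry into square.
Longitude square 0; +1 → 1.
Latitude subsquare g = 6; −1 → 5 = f.

LF18af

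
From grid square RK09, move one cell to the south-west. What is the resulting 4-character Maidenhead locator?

QK98

Longitude square 0; −1 → -1, wraps to 9, carry into field.
Longitude field R = 17; −1 → 16 = Q.
Latitude square 9; −1 → 8.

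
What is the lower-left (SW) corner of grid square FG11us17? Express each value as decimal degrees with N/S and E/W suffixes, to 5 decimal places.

28.22083° S, 76.32500° W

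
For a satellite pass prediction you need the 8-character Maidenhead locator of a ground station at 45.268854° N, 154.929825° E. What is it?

QN75lg14

Offset from 180°W / 90°S: lon 334.92982°, lat 135.26885°.
Field (20°×10°, letters A–R): lon ⌊334.92982/20⌋ = 16 → Q; lat ⌊135.26885/10⌋ = 13 → N.
Square (2°×1°, digits 0–9): lon ⌊14.92982/2⌋ = 7; lat ⌊5.26885/1⌋ = 5.
Subsquare (5′×2.5′, letters a–x): lon ⌊0.92982/0.0833333⌋ = 11 → l; lat ⌊0.26885/0.0416667⌋ = 6 → g.
Extended square (30″×15″, digits 0–9): lon ⌊0.01316/0.00833333⌋ = 1; lat ⌊0.01885/0.00416667⌋ = 4.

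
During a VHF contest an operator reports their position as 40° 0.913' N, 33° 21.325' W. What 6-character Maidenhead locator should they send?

HN30ha

Shift to the Maidenhead origin (180°W, 90°S): lon 146.6446, lat 130.0152.
Field: 146.6446/20 → 7 → H, 130.0152/10 → 13 → N; chars HN.
Square: 6.6446/2 → 3, 0.0152/1 → 0; chars 30.
Subsquare: 0.6446/0.0833333 → 7 → h, 0.0152/0.0416667 → 0 → a; chars ha.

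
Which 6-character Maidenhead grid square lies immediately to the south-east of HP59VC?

HP59wb

Longitude subsquare v = 21; +1 → 22 = w.
Latitude subsquare c = 2; −1 → 1 = b.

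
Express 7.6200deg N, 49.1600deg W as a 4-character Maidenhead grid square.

GJ57

Add 180° to longitude and 90° to latitude: 130.84, 97.62.
Field: lon ⌊130.84/20⌋ = 6 → G; lat ⌊97.62/10⌋ = 9 → J.
Square: lon ⌊10.84/2⌋ = 5; lat ⌊7.62/1⌋ = 7.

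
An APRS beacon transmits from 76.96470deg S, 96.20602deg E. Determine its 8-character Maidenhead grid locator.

NB83ca48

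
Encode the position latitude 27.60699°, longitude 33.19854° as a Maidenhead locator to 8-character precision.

Shift to the Maidenhead origin (180°W, 90°S): lon 213.19854, lat 117.60699.
Field (20°×10°, letters A–R): 213.19854/20 → 10 → K, 117.60699/10 → 11 → L; chars KL.
Square (2°×1°, digits 0–9): 13.19854/2 → 6, 7.60699/1 → 7; chars 67.
Subsquare (5′×2.5′, letters a–x): 1.19854/0.0833333 → 14 → o, 0.60699/0.0416667 → 14 → o; chars oo.
Extended square (30″×15″, digits 0–9): 0.03187/0.00833333 → 3, 0.02366/0.00416667 → 5; chars 35.

KL67oo35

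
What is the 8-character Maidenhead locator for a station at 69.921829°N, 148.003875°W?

BP59xw91

Offset from 180°W / 90°S: lon 31.99613°, lat 159.92183°.
Field (20°×10°, letters A–R): lon ⌊31.99613/20⌋ = 1 → B; lat ⌊159.92183/10⌋ = 15 → P.
Square (2°×1°, digits 0–9): lon ⌊11.99613/2⌋ = 5; lat ⌊9.92183/1⌋ = 9.
Subsquare (5′×2.5′, letters a–x): lon ⌊1.99613/0.0833333⌋ = 23 → x; lat ⌊0.92183/0.0416667⌋ = 22 → w.
Extended square (30″×15″, digits 0–9): lon ⌊0.07946/0.00833333⌋ = 9; lat ⌊0.00516/0.00416667⌋ = 1.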